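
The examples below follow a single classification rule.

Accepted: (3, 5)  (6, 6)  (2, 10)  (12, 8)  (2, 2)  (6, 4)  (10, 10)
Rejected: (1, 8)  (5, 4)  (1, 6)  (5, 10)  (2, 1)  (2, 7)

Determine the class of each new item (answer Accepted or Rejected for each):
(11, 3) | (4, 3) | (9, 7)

The pattern is that an item is 'Accepted' exactly when: sum is even.
(11, 3): 11+3 = 14 — matches, so Accepted. (4, 3): 4+3 = 7 — lacks this property, so Rejected. (9, 7): 9+7 = 16 — matches, so Accepted.

Accepted, Rejected, Accepted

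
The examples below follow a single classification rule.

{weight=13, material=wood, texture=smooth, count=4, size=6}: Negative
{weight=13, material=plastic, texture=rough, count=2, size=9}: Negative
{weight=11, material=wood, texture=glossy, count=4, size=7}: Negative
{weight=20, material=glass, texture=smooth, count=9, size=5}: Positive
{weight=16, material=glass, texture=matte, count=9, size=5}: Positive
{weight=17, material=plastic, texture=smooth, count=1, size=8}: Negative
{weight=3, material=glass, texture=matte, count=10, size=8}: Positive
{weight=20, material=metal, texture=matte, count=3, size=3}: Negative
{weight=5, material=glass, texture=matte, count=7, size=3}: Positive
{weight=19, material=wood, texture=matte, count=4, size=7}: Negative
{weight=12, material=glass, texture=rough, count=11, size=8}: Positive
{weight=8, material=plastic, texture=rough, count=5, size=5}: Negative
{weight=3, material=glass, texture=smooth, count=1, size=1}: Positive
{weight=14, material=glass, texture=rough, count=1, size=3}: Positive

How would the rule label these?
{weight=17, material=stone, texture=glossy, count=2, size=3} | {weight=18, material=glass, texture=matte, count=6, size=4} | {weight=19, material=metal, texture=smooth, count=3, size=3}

Negative, Positive, Negative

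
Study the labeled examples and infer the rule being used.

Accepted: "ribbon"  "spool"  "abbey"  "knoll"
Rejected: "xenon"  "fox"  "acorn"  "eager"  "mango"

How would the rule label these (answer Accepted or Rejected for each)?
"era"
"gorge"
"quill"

The common property of the 'Accepted' items is: has a double letter. No 'Rejected' item has it.

Rejected, Rejected, Accepted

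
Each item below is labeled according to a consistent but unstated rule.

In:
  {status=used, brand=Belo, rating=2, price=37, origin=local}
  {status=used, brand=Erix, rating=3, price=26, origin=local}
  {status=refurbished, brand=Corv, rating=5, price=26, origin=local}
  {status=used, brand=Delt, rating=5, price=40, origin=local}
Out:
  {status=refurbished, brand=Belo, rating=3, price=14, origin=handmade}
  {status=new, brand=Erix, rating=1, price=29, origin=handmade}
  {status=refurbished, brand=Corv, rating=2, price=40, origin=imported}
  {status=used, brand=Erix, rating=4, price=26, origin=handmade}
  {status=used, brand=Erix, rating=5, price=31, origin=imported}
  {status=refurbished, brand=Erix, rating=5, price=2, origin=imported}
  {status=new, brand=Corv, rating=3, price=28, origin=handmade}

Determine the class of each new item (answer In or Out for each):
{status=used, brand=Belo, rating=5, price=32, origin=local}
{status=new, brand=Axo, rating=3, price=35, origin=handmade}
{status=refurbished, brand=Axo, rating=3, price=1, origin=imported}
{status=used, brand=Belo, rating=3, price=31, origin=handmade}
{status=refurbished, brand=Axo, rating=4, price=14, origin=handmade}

The distinguishing property — origin is local — holds for all the 'In' cases and none of the 'Out' cases.

In, Out, Out, Out, Out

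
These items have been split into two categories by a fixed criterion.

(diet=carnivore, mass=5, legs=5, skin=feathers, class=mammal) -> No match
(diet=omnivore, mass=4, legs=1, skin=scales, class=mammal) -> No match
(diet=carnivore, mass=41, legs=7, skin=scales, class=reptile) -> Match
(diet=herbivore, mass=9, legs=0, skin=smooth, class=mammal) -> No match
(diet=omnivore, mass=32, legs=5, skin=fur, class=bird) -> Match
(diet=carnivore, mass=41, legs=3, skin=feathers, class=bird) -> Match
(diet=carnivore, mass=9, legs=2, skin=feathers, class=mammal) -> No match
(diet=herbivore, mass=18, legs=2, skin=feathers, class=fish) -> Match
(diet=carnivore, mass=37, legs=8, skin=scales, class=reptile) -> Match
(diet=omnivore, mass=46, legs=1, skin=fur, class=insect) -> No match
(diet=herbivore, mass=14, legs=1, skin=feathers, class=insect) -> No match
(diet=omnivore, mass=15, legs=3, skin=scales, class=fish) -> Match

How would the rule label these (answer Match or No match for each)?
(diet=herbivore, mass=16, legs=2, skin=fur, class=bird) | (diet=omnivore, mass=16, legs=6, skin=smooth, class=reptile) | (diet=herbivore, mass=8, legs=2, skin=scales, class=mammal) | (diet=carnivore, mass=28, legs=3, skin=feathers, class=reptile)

Match, Match, No match, Match

The common property of the 'Match' items is: legs ≥ 2 AND mass ≥ 14. No 'No match' item has it.
(diet=herbivore, mass=16, legs=2, skin=fur, class=bird) → legs = 2, mass = 16 → Match. (diet=omnivore, mass=16, legs=6, skin=smooth, class=reptile) → legs = 6, mass = 16 → Match. (diet=herbivore, mass=8, legs=2, skin=scales, class=mammal) → legs = 2, mass = 8 → No match. (diet=carnivore, mass=28, legs=3, skin=feathers, class=reptile) → legs = 3, mass = 28 → Match.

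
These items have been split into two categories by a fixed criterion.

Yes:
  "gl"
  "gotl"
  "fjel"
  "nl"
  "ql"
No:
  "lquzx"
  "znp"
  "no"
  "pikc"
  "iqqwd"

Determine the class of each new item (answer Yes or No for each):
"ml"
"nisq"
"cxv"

Yes, No, No

All 'Yes' examples share one property — ends with 'l' — and every 'No' example lacks it.
"ml": ends with 'l', meets the rule → Yes. "nisq": ends with 'q', doesn't qualify → No. "cxv": ends with 'v', doesn't qualify → No.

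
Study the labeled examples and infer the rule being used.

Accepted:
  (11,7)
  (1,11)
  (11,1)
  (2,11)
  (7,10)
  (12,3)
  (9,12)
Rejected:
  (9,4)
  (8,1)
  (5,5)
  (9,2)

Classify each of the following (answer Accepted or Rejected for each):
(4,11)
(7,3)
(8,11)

Every 'Accepted' example satisfies: max ≥ 10. None of the 'Rejected' examples do.
(4,11): max 11, qualifies → Accepted.
(7,3): max 7, doesn't qualify → Rejected.
(8,11): max 11, qualifies → Accepted.

Accepted, Rejected, Accepted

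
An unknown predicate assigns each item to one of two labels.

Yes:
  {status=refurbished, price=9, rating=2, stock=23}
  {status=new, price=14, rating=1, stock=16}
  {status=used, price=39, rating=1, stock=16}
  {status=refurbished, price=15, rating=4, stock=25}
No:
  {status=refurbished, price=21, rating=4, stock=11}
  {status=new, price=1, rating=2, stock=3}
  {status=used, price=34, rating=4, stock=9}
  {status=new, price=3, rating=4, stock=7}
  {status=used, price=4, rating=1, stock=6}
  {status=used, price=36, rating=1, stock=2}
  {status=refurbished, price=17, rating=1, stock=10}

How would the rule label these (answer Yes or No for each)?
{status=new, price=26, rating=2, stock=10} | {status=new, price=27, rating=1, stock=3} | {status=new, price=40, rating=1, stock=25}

The simplest hypothesis consistent with all the labels is: stock ≥ 16.
{status=new, price=26, rating=2, stock=10}: No (stock = 10).
{status=new, price=27, rating=1, stock=3}: No (stock = 3).
{status=new, price=40, rating=1, stock=25}: Yes (stock = 25).

No, No, Yes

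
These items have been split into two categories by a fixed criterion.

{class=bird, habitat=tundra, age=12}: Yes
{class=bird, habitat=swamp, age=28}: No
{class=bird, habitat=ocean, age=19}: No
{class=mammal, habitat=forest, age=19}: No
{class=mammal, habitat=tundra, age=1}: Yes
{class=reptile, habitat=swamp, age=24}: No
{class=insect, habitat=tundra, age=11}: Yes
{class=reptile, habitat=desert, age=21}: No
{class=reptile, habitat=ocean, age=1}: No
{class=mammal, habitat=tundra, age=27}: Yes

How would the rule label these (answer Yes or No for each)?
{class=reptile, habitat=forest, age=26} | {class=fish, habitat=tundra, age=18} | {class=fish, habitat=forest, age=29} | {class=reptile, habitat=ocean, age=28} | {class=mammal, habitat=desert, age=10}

A rule that fits every label: habitat is tundra — true of each 'Yes' example, false of each 'No' one.
No: {class=reptile, habitat=forest, age=26}, since habitat is forest. Yes: {class=fish, habitat=tundra, age=18}, since habitat is tundra. No: {class=fish, habitat=forest, age=29}, since habitat is forest. No: {class=reptile, habitat=ocean, age=28}, since habitat is ocean. No: {class=mammal, habitat=desert, age=10}, since habitat is desert.

No, Yes, No, No, No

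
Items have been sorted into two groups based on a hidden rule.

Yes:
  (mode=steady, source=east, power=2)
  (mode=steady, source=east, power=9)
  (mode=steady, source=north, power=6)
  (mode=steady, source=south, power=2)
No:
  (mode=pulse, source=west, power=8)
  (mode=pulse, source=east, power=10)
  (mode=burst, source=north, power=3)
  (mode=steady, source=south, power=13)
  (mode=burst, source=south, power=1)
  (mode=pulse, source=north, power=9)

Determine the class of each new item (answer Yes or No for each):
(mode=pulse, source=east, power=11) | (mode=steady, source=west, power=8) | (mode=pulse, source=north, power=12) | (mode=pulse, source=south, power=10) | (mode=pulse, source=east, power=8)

No, Yes, No, No, No

The common property of the 'Yes' items is: mode is steady AND power ≤ 9. No 'No' item has it.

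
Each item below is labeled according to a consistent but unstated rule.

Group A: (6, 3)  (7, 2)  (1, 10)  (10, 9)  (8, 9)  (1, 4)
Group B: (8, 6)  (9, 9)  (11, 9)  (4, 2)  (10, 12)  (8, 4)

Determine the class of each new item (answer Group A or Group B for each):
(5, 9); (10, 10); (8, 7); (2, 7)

The classifier is using: sum is odd.
Group B: (5, 9), since 5+9 = 14.
Group B: (10, 10), since 10+10 = 20.
Group A: (8, 7), since 8+7 = 15.
Group A: (2, 7), since 2+7 = 9.

Group B, Group B, Group A, Group A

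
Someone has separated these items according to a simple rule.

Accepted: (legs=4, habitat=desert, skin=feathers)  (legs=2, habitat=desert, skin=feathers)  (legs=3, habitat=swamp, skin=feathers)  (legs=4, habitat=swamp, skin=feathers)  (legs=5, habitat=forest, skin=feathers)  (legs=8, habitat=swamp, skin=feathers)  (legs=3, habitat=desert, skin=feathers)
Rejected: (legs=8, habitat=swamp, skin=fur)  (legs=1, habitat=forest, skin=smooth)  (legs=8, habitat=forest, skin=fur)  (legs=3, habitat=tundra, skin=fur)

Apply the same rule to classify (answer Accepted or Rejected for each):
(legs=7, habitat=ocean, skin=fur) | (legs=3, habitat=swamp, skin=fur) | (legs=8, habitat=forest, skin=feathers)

Rejected, Rejected, Accepted

The distinguishing property — skin is feathers — holds for all the 'Accepted' cases and none of the 'Rejected' cases.
(legs=7, habitat=ocean, skin=fur) — skin is fur, hence Rejected.
(legs=3, habitat=swamp, skin=fur) — skin is fur, hence Rejected.
(legs=8, habitat=forest, skin=feathers) — skin is feathers, hence Accepted.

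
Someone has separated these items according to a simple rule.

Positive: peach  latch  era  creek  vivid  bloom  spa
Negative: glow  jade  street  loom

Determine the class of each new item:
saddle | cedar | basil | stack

The rule appears to be: odd length.
saddle — length 6, hence Negative. cedar — length 5, hence Positive. basil — length 5, hence Positive. stack — length 5, hence Positive.

Negative, Positive, Positive, Positive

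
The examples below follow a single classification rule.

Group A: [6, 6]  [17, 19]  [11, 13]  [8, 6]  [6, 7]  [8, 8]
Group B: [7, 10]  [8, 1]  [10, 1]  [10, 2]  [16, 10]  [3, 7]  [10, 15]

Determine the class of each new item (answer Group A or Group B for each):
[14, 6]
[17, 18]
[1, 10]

All 'Group A' examples share one property — |first − second| ≤ 2 — and every 'Group B' example lacks it.
[14, 6]: |14−6| = 8 — fails the rule, so Group B. [17, 18]: |17−18| = 1 — qualifies, so Group A. [1, 10]: |1−10| = 9 — fails the rule, so Group B.

Group B, Group A, Group B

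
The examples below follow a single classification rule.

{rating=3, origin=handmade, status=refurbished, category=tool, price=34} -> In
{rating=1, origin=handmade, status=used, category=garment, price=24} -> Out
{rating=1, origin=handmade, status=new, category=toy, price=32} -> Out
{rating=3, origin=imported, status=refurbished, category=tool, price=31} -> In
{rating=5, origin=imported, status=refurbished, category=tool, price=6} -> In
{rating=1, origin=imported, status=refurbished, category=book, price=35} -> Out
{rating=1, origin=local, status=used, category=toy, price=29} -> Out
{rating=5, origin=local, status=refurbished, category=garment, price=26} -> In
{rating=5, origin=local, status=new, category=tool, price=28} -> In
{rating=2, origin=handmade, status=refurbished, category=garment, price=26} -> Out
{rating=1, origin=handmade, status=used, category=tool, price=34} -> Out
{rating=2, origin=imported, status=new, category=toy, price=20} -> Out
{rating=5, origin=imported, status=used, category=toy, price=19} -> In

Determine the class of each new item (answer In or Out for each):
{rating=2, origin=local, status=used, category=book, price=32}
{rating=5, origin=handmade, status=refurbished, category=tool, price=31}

One predicate separates the groups cleanly: rating ≥ 3.
{rating=2, origin=local, status=used, category=book, price=32} → rating = 2 → Out. {rating=5, origin=handmade, status=refurbished, category=tool, price=31} → rating = 5 → In.

Out, In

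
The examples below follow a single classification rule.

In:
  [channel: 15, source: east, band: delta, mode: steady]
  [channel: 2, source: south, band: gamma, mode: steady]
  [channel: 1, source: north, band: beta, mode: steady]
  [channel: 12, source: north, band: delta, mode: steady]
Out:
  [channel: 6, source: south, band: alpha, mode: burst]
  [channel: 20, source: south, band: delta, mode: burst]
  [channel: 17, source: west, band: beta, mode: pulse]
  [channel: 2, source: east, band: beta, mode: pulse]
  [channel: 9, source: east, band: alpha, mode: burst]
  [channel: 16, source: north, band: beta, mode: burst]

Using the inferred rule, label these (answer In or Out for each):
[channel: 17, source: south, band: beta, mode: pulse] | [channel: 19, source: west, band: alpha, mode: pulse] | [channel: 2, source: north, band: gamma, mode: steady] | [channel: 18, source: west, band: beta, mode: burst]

The distinguishing property — mode is steady — holds for all the 'In' cases and none of the 'Out' cases.
Out: [channel: 17, source: south, band: beta, mode: pulse], since mode is pulse.
Out: [channel: 19, source: west, band: alpha, mode: pulse], since mode is pulse.
In: [channel: 2, source: north, band: gamma, mode: steady], since mode is steady.
Out: [channel: 18, source: west, band: beta, mode: burst], since mode is burst.

Out, Out, In, Out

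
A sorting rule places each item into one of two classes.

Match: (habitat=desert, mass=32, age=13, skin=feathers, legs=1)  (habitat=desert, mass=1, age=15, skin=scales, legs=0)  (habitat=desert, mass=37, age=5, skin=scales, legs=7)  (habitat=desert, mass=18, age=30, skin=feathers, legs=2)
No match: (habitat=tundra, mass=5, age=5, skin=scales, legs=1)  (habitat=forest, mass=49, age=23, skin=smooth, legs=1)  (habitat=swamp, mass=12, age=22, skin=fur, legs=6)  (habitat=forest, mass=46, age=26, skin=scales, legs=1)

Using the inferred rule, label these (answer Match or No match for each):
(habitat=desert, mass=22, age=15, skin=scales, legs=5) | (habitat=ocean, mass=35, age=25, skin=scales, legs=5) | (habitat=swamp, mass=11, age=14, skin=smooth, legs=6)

Match, No match, No match

A rule that fits every label: habitat is desert — true of each 'Match' example, false of each 'No match' one.
Match: (habitat=desert, mass=22, age=15, skin=scales, legs=5), since habitat is desert.
No match: (habitat=ocean, mass=35, age=25, skin=scales, legs=5), since habitat is ocean.
No match: (habitat=swamp, mass=11, age=14, skin=smooth, legs=6), since habitat is swamp.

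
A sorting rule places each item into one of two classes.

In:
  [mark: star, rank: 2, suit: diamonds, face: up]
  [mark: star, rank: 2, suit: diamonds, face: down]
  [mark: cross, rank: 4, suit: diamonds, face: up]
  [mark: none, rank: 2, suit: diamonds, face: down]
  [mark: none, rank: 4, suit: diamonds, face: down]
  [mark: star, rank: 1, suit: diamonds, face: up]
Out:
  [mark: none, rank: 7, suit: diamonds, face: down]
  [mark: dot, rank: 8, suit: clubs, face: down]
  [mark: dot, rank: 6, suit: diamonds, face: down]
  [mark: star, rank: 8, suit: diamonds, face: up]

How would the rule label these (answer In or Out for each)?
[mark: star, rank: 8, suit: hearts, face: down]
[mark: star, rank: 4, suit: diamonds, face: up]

Out, In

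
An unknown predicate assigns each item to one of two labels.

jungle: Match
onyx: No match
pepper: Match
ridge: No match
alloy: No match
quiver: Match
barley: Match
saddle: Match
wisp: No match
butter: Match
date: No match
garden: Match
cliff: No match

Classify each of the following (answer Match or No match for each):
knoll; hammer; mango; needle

One predicate separates the groups cleanly: length 6.
knoll: length 5, doesn't match → No match.
hammer: length 6, satisfies this → Match.
mango: length 5, doesn't match → No match.
needle: length 6, satisfies this → Match.

No match, Match, No match, Match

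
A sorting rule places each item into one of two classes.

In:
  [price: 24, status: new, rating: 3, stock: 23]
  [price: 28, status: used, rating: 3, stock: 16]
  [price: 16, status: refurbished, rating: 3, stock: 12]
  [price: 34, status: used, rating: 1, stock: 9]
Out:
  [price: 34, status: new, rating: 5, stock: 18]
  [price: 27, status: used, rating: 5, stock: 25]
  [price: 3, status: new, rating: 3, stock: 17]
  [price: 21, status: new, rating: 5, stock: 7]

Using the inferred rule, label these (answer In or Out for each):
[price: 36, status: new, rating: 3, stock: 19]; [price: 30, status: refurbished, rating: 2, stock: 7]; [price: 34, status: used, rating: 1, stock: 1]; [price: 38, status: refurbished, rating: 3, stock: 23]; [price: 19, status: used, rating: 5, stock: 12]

In, In, In, In, Out

The distinguishing property — rating ≤ 3 AND price ≥ 16 — holds for all the 'In' cases and none of the 'Out' cases.
[price: 36, status: new, rating: 3, stock: 19] → rating = 3, price = 36 → In.
[price: 30, status: refurbished, rating: 2, stock: 7] → rating = 2, price = 30 → In.
[price: 34, status: used, rating: 1, stock: 1] → rating = 1, price = 34 → In.
[price: 38, status: refurbished, rating: 3, stock: 23] → rating = 3, price = 38 → In.
[price: 19, status: used, rating: 5, stock: 12] → rating = 5, price = 19 → Out.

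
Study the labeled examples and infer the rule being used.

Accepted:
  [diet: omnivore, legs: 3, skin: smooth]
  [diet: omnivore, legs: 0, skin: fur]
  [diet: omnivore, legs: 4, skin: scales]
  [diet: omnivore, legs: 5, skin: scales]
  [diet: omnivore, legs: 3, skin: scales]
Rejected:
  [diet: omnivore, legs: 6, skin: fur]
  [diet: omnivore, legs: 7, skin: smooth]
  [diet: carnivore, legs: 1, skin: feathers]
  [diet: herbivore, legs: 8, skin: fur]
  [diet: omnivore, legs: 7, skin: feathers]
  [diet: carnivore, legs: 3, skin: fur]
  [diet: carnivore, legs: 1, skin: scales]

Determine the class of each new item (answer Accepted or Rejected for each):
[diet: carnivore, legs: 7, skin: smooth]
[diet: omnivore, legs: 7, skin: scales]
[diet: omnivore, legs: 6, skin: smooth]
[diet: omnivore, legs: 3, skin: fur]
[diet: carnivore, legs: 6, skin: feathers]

All 'Accepted' examples share one property — diet is omnivore AND legs ≤ 5 — and every 'Rejected' example lacks it.

Rejected, Rejected, Rejected, Accepted, Rejected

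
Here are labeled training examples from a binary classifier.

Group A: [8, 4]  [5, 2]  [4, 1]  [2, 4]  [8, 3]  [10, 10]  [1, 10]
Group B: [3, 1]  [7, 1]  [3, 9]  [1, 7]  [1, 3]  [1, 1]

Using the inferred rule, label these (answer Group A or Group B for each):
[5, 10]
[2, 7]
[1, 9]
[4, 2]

Group A, Group A, Group B, Group A

'Group A' ⟺ product is even.
[5, 10] — 5·10 = 50, hence Group A. [2, 7] — 2·7 = 14, hence Group A. [1, 9] — 1·9 = 9, hence Group B. [4, 2] — 4·2 = 8, hence Group A.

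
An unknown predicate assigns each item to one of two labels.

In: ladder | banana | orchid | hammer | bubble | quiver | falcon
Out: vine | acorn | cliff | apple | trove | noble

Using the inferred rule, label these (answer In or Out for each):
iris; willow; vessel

One predicate separates the groups cleanly: length 6.
Out: iris, since length 4.
In: willow, since length 6.
In: vessel, since length 6.

Out, In, In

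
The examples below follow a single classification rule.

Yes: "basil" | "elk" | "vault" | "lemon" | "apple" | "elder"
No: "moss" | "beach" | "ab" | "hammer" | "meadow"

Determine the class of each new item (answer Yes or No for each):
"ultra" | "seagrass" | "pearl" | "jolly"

Yes, No, Yes, Yes

Checking candidate rules against both groups, what survives is: contains 'l'.
"ultra" — has 'l', hence Yes. "seagrass" — no 'l', hence No. "pearl" — has 'l', hence Yes. "jolly" — has 'l', hence Yes.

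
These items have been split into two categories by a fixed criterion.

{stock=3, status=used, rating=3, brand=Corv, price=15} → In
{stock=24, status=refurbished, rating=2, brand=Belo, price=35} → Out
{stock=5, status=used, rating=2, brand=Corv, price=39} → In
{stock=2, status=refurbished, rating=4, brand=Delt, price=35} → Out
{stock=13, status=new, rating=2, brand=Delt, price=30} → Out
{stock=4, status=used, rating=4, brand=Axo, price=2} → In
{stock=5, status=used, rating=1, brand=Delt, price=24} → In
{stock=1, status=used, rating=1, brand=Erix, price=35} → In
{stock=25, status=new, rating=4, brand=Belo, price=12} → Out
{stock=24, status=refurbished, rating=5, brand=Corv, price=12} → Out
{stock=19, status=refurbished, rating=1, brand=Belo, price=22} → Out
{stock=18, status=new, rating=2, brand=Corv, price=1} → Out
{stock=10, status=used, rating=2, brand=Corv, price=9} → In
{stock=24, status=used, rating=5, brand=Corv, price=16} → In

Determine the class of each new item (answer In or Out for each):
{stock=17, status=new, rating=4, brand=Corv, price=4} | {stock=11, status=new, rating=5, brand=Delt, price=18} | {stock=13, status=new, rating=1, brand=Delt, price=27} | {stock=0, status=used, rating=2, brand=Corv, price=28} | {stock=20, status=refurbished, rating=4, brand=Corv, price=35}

Every 'In' example satisfies: status is used. None of the 'Out' examples do.

Out, Out, Out, In, Out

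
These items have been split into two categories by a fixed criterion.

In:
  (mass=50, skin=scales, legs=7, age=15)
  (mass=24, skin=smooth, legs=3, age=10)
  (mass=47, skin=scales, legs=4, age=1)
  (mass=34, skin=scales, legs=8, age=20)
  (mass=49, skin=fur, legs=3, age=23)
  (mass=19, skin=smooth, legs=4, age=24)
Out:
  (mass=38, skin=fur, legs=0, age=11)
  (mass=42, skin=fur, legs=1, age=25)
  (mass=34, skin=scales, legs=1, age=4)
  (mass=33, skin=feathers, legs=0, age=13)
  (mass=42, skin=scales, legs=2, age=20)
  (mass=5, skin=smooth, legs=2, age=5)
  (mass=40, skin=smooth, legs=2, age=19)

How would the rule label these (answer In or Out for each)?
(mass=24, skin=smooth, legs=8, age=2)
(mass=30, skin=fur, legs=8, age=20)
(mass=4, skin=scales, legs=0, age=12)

The common property of the 'In' items is: legs ≥ 3. No 'Out' item has it.

In, In, Out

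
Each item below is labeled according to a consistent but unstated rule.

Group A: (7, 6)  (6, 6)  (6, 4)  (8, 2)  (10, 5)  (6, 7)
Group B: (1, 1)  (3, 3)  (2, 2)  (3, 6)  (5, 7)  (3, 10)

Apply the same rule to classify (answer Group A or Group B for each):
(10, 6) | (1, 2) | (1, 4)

The common property of the 'Group A' items is: first ≥ 6. No 'Group B' item has it.

Group A, Group B, Group B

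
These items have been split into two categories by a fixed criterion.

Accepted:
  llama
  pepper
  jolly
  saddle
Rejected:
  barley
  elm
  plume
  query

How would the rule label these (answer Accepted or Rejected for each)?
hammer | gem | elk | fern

The simplest hypothesis consistent with all the labels is: has a double letter.
hammer: Accepted ('mm' doubled). gem: Rejected (no doubled letter). elk: Rejected (no doubled letter). fern: Rejected (no doubled letter).

Accepted, Rejected, Rejected, Rejected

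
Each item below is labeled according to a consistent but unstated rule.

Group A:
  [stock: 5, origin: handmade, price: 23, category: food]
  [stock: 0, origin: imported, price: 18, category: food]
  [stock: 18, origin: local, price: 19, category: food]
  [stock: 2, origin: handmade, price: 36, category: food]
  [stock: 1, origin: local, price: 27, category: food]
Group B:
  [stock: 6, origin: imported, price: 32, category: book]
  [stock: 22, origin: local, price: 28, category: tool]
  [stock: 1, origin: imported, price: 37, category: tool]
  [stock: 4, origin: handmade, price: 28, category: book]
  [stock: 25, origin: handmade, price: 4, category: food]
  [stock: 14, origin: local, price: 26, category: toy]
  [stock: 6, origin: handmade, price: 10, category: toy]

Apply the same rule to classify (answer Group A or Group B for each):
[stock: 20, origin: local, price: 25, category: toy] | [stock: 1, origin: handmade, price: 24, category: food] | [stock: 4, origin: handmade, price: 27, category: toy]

All 'Group A' examples share one property — category is food AND price ≥ 10 — and every 'Group B' example lacks it.
[stock: 20, origin: local, price: 25, category: toy]: category is toy, price = 25 — does not pass, so Group B. [stock: 1, origin: handmade, price: 24, category: food]: category is food, price = 24 — matches, so Group A. [stock: 4, origin: handmade, price: 27, category: toy]: category is toy, price = 27 — does not pass, so Group B.

Group B, Group A, Group B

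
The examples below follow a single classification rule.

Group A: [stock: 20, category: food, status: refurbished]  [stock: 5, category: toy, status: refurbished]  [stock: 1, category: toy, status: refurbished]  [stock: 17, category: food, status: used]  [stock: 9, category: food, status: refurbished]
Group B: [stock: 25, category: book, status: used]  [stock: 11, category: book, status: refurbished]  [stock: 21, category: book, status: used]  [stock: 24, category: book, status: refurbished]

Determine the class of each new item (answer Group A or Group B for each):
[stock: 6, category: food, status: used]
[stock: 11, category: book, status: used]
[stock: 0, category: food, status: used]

All 'Group A' examples share one property — category is not book — and every 'Group B' example lacks it.
[stock: 6, category: food, status: used]: Group A (category is food).
[stock: 11, category: book, status: used]: Group B (category is book).
[stock: 0, category: food, status: used]: Group A (category is food).

Group A, Group B, Group A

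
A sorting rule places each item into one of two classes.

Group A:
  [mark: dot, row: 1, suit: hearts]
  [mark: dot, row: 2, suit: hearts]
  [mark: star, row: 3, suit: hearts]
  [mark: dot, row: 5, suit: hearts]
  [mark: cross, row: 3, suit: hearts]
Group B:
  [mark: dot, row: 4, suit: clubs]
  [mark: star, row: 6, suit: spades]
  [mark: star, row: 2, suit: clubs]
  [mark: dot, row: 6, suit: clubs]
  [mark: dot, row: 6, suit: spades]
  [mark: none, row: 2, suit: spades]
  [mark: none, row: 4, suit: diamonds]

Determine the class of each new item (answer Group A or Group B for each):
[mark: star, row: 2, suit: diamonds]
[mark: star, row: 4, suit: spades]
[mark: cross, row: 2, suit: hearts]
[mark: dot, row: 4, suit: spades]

'Group A' ⟺ suit is hearts.

Group B, Group B, Group A, Group B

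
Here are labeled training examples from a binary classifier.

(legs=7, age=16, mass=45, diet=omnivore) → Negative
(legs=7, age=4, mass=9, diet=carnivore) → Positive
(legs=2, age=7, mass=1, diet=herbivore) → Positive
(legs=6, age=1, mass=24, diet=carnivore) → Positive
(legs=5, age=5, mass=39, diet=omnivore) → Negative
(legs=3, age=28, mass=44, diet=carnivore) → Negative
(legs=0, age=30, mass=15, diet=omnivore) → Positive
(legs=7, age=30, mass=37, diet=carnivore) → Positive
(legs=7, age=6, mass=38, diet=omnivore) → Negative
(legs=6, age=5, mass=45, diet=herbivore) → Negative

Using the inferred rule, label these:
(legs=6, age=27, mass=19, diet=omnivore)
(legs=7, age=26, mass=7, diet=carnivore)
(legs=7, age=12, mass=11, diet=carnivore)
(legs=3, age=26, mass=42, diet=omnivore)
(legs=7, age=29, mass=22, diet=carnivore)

Positive, Positive, Positive, Negative, Positive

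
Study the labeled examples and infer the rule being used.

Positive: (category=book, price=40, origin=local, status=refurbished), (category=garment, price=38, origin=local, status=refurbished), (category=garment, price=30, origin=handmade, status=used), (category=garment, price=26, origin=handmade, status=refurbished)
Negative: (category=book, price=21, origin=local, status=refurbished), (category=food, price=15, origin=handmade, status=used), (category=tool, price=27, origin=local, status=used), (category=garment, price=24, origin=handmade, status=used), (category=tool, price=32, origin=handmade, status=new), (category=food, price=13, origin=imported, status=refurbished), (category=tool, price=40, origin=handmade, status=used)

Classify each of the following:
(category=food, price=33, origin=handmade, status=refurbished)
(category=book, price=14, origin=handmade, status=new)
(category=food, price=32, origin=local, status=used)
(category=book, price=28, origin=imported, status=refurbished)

Positive, Negative, Positive, Positive

The pattern is that an item is 'Positive' exactly when: category is not tool AND price ≥ 26.
(category=food, price=33, origin=handmade, status=refurbished): category is food, price = 33 — has this property, so Positive. (category=book, price=14, origin=handmade, status=new): category is book, price = 14 — doesn't match, so Negative. (category=food, price=32, origin=local, status=used): category is food, price = 32 — has this property, so Positive. (category=book, price=28, origin=imported, status=refurbished): category is book, price = 28 — has this property, so Positive.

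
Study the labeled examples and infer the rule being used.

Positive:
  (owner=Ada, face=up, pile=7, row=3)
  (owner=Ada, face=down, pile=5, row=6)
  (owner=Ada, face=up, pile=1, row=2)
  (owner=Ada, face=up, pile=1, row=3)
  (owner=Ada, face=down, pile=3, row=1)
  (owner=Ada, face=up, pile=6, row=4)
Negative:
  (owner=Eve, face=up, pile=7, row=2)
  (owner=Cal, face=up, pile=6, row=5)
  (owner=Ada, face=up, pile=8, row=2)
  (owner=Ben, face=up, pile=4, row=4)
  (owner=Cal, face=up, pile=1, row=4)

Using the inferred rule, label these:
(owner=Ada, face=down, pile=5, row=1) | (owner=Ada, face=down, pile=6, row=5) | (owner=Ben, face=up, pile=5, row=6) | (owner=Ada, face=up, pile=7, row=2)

The pattern is that an item is 'Positive' exactly when: owner is Ada AND pile ≤ 7.

Positive, Positive, Negative, Positive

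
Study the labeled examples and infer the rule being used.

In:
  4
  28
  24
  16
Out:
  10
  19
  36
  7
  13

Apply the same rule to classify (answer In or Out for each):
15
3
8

The common property of the 'In' items is: multiple of 4 AND at most 28. No 'Out' item has it.
15 → 15 = 4·3 + 3, 15 ≤ 28 → Out. 3 → 3 = 4·0 + 3, 3 ≤ 28 → Out. 8 → 8 = 4·2, 8 ≤ 28 → In.

Out, Out, In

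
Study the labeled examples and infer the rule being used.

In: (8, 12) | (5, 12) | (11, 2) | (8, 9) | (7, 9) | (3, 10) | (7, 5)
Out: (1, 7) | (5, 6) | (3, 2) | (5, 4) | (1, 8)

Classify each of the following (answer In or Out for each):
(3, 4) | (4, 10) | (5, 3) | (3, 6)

Out, In, Out, Out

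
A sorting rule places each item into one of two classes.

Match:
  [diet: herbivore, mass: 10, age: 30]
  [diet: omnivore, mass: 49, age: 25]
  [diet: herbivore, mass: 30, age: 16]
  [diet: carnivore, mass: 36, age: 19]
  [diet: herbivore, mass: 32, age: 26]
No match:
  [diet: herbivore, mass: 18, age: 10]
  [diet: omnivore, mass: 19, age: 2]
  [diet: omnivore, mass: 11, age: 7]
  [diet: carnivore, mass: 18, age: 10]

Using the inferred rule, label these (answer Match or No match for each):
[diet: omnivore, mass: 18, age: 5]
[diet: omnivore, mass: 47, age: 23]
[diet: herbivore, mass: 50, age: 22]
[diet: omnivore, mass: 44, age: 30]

No match, Match, Match, Match

All 'Match' examples share one property — age ≥ 16 — and every 'No match' example lacks it.
[diet: omnivore, mass: 18, age: 5]: age = 5 — does not fit, so No match. [diet: omnivore, mass: 47, age: 23]: age = 23 — qualifies, so Match. [diet: herbivore, mass: 50, age: 22]: age = 22 — qualifies, so Match. [diet: omnivore, mass: 44, age: 30]: age = 30 — qualifies, so Match.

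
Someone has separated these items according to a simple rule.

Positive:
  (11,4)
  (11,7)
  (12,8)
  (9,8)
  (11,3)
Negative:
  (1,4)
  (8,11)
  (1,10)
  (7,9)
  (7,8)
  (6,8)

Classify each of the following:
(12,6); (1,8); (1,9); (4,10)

Positive, Negative, Negative, Negative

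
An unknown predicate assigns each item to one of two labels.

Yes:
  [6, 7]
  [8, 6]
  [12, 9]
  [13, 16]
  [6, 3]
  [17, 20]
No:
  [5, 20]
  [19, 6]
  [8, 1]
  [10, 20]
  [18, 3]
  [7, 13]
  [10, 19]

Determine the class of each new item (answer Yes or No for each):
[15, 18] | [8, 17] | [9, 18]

The classifier is using: |first − second| ≤ 3.

Yes, No, No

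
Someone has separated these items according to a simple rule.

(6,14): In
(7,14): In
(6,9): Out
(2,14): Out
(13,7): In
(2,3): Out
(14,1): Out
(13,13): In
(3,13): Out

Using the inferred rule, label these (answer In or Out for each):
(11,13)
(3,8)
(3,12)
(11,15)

'In' ⟺ sum ≥ 20.
(11,13) → 11+13 = 24 → In. (3,8) → 3+8 = 11 → Out. (3,12) → 3+12 = 15 → Out. (11,15) → 11+15 = 26 → In.

In, Out, Out, In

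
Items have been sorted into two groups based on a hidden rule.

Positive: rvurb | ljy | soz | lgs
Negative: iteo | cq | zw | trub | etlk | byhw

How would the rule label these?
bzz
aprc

The common property of the 'Positive' items is: odd length. No 'Negative' item has it.
Positive: bzz, since length 3.
Negative: aprc, since length 4.

Positive, Negative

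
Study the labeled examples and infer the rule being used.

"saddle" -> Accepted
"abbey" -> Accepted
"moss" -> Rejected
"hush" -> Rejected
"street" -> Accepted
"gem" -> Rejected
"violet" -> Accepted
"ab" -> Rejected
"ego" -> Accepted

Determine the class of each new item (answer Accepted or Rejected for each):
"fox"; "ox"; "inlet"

Rejected, Rejected, Accepted

A rule that fits every label: has ≥ 2 vowels — true of each 'Accepted' example, false of each 'Rejected' one.
Rejected: "fox", since 1 vowel. Rejected: "ox", since 1 vowel. Accepted: "inlet", since 2 vowels.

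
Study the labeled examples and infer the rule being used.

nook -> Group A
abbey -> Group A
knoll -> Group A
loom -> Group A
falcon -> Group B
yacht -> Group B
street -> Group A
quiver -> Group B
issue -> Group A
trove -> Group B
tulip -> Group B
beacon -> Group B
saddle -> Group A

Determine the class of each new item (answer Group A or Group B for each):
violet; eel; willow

The rule appears to be: has a double letter.
violet → no doubled letter → Group B.
eel → 'ee' doubled → Group A.
willow → 'll' doubled → Group A.

Group B, Group A, Group A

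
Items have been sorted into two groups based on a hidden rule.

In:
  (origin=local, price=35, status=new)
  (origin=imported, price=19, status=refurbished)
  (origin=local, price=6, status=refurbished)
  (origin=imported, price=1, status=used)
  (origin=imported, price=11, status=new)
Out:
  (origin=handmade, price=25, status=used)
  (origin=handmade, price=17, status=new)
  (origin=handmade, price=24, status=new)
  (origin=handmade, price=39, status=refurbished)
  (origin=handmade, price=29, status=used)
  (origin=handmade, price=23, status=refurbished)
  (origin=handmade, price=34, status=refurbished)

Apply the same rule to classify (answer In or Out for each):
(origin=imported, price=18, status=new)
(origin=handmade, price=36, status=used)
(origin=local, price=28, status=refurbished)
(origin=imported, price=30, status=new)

In, Out, In, In

The rule appears to be: origin is not handmade.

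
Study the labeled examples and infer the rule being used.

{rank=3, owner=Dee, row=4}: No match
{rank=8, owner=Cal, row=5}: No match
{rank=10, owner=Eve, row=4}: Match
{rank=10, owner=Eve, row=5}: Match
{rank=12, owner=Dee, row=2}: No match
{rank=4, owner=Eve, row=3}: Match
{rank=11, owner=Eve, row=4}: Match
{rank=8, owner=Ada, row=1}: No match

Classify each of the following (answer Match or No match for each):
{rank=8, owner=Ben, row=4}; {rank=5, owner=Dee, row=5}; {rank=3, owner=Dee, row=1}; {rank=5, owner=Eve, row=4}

Rule: owner is Eve. This holds for each 'Match' example and fails for each 'No match' one.
{rank=8, owner=Ben, row=4}: owner is Ben — does not satisfy this, so No match.
{rank=5, owner=Dee, row=5}: owner is Dee — does not satisfy this, so No match.
{rank=3, owner=Dee, row=1}: owner is Dee — does not satisfy this, so No match.
{rank=5, owner=Eve, row=4}: owner is Eve — fits, so Match.

No match, No match, No match, Match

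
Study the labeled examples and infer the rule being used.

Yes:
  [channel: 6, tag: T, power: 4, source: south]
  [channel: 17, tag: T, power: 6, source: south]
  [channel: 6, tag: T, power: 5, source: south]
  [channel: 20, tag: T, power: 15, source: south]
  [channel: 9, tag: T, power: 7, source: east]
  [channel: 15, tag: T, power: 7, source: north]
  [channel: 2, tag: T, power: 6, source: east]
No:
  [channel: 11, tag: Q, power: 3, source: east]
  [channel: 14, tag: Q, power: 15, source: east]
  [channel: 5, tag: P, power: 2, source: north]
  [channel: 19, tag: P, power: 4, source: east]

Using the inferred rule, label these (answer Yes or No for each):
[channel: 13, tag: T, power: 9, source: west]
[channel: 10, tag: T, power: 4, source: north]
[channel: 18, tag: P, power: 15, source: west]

Yes, Yes, No

The pattern is that an item is 'Yes' exactly when: tag is T.
[channel: 13, tag: T, power: 9, source: west]: Yes (tag is T).
[channel: 10, tag: T, power: 4, source: north]: Yes (tag is T).
[channel: 18, tag: P, power: 15, source: west]: No (tag is P).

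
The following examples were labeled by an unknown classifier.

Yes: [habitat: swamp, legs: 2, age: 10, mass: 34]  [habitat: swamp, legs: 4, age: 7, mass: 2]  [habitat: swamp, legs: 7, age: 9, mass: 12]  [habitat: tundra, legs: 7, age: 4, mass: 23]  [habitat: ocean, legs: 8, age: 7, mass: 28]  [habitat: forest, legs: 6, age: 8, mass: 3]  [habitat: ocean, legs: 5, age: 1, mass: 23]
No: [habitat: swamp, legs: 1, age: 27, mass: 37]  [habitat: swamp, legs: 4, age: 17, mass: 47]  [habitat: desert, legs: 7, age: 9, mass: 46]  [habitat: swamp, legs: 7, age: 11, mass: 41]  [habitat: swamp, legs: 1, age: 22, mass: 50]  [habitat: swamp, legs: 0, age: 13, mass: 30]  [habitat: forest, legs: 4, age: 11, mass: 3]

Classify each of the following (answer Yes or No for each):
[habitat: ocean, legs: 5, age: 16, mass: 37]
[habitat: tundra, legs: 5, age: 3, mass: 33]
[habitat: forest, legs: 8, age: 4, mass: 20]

No, Yes, Yes

Rule: mass ≤ 34 AND age ≤ 10. This holds for each 'Yes' example and fails for each 'No' one.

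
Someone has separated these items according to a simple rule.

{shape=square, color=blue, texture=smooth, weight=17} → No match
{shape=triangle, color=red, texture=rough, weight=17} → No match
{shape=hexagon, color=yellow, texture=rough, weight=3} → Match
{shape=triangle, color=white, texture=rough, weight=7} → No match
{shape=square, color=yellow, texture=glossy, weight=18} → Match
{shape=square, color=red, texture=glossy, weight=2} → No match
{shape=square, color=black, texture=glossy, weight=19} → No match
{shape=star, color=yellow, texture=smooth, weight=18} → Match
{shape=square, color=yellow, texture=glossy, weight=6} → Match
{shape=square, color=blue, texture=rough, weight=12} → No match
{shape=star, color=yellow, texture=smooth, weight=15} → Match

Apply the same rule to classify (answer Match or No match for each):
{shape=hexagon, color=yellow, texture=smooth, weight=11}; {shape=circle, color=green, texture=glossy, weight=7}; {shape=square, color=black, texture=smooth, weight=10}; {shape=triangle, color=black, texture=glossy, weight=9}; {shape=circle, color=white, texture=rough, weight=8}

The classifier is using: color is yellow.
{shape=hexagon, color=yellow, texture=smooth, weight=11}: color is yellow — matches, so Match. {shape=circle, color=green, texture=glossy, weight=7}: color is green — does not satisfy this, so No match. {shape=square, color=black, texture=smooth, weight=10}: color is black — does not satisfy this, so No match. {shape=triangle, color=black, texture=glossy, weight=9}: color is black — does not satisfy this, so No match. {shape=circle, color=white, texture=rough, weight=8}: color is white — does not satisfy this, so No match.

Match, No match, No match, No match, No match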